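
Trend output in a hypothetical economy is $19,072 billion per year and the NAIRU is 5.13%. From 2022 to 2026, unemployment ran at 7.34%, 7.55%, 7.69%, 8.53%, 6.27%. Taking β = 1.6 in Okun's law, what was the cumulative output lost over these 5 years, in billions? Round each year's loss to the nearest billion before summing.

Year 2022: gap = -1.6 × (7.34 - 5.13) = -3.536%, loss ≈ 19072 × 3.536/100 ≈ 674.
Year 2023: gap = -1.6 × (7.55 - 5.13) = -3.872%, loss ≈ 19072 × 3.872/100 ≈ 738.
Year 2024: gap = -1.6 × (7.69 - 5.13) = -4.096%, loss ≈ 19072 × 4.096/100 ≈ 781.
Year 2025: gap = -1.6 × (8.53 - 5.13) = -5.44%, loss ≈ 19072 × 5.44/100 ≈ 1038.
Year 2026: gap = -1.6 × (6.27 - 5.13) = -1.824%, loss ≈ 19072 × 1.824/100 ≈ 348.
Total lost output = 674 + 738 + 781 + 1038 + 348 = 3579 billion.

$3,579 billion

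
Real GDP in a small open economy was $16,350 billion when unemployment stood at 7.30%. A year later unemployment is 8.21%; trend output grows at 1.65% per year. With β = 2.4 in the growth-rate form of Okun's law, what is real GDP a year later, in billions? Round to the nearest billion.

$16,263 billion

Δu = 8.21 - 7.3 = 0.91 points.
Okun's law (growth form): g_Y = g_Y* - β × Δu = 1.65 - 2.4 × (0.91) = 1.65 - 2.184 = -0.534%.
Real GDP in the next year = 16350 × (1 - 0.534/100) = 16350 × 0.99466 ≈ 16263 billion.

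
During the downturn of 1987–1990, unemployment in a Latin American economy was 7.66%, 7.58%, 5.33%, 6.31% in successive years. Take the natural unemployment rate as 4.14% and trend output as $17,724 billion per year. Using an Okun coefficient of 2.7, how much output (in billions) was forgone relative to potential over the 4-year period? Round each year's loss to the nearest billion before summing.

$4,937 billion

Year 1987: gap = -2.7 × (7.66 - 4.14) = -9.504%, loss ≈ 17724 × 9.504/100 ≈ 1684.
Year 1988: gap = -2.7 × (7.58 - 4.14) = -9.288%, loss ≈ 17724 × 9.288/100 ≈ 1646.
Year 1989: gap = -2.7 × (5.33 - 4.14) = -3.213%, loss ≈ 17724 × 3.213/100 ≈ 569.
Year 1990: gap = -2.7 × (6.31 - 4.14) = -5.859%, loss ≈ 17724 × 5.859/100 ≈ 1038.
Total lost output = 1684 + 1646 + 569 + 1038 = 4937 billion.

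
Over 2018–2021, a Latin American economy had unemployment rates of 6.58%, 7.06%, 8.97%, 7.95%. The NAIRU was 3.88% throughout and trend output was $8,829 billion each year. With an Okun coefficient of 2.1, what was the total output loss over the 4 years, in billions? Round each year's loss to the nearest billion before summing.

$2,790 billion

Year 2018: gap = -2.1 × (6.58 - 3.88) = -5.67%, loss ≈ 8829 × 5.67/100 ≈ 501.
Year 2019: gap = -2.1 × (7.06 - 3.88) = -6.678%, loss ≈ 8829 × 6.678/100 ≈ 590.
Year 2020: gap = -2.1 × (8.97 - 3.88) = -10.689%, loss ≈ 8829 × 10.689/100 ≈ 944.
Year 2021: gap = -2.1 × (7.95 - 3.88) = -8.547%, loss ≈ 8829 × 8.547/100 ≈ 755.
Total lost output = 501 + 590 + 944 + 755 = 2790 billion.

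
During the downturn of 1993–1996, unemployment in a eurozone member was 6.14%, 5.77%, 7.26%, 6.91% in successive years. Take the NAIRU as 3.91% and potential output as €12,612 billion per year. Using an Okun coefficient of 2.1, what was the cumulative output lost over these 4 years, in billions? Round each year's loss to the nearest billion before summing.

Year 1993: gap = -2.1 × (6.14 - 3.91) = -4.683%, loss ≈ 12612 × 4.683/100 ≈ 591.
Year 1994: gap = -2.1 × (5.77 - 3.91) = -3.906%, loss ≈ 12612 × 3.906/100 ≈ 493.
Year 1995: gap = -2.1 × (7.26 - 3.91) = -7.035%, loss ≈ 12612 × 7.035/100 ≈ 887.
Year 1996: gap = -2.1 × (6.91 - 3.91) = -6.3%, loss ≈ 12612 × 6.3/100 ≈ 795.
Total lost output = 591 + 493 + 887 + 795 = 2766 billion.

€2,766 billion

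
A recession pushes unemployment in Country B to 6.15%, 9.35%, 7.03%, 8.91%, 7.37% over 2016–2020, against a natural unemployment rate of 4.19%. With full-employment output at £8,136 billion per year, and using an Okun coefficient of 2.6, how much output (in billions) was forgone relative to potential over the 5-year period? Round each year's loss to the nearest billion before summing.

Year 2016: gap = -2.6 × (6.15 - 4.19) = -5.096%, loss ≈ 8136 × 5.096/100 ≈ 415.
Year 2017: gap = -2.6 × (9.35 - 4.19) = -13.416%, loss ≈ 8136 × 13.416/100 ≈ 1092.
Year 2018: gap = -2.6 × (7.03 - 4.19) = -7.384%, loss ≈ 8136 × 7.384/100 ≈ 601.
Year 2019: gap = -2.6 × (8.91 - 4.19) = -12.272%, loss ≈ 8136 × 12.272/100 ≈ 998.
Year 2020: gap = -2.6 × (7.37 - 4.19) = -8.268%, loss ≈ 8136 × 8.268/100 ≈ 673.
Total lost output = 415 + 1092 + 601 + 998 + 673 = 3779 billion.

£3,779 billion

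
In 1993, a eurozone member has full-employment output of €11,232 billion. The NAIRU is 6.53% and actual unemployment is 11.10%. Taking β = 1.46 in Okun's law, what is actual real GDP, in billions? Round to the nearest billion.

€10,483 billion

Unemployment gap = 11.1 - 6.53 = 4.57 points, so the output gap is -1.46 × 4.57 = -6.6722%.
Actual GDP = 11232 × (1 - 6.6722/100) = 11232 × 0.933278 ≈ 10483 billion.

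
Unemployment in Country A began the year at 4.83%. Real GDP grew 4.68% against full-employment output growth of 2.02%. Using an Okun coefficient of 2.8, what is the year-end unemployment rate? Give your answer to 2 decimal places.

Growth-rate Okun's law: g_Y = g_Y* - β × Δu, so Δu = (g_Y* - g_Y)/β.
Δu = (2.02 - 4.68)/2.8 = -2.66/2.8 = -0.95 percentage points.
Year-end unemployment = 4.83 - 0.95 = 3.88%.

3.88%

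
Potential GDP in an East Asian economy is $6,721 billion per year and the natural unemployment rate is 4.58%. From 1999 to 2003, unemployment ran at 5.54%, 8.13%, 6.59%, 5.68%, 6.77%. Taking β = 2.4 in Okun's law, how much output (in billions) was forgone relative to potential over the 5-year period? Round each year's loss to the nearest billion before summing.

Year 1999: gap = -2.4 × (5.54 - 4.58) = -2.304%, loss ≈ 6721 × 2.304/100 ≈ 155.
Year 2000: gap = -2.4 × (8.13 - 4.58) = -8.52%, loss ≈ 6721 × 8.52/100 ≈ 573.
Year 2001: gap = -2.4 × (6.59 - 4.58) = -4.824%, loss ≈ 6721 × 4.824/100 ≈ 324.
Year 2002: gap = -2.4 × (5.68 - 4.58) = -2.64%, loss ≈ 6721 × 2.64/100 ≈ 177.
Year 2003: gap = -2.4 × (6.77 - 4.58) = -5.256%, loss ≈ 6721 × 5.256/100 ≈ 353.
Total lost output = 155 + 573 + 324 + 177 + 353 = 1582 billion.

$1,582 billion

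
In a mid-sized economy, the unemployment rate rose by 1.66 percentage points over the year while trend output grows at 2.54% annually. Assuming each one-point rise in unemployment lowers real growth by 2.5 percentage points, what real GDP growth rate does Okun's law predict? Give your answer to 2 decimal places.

-1.61%

Growth-rate Okun's law: g_Y = g_Y* - β × Δu.
g_Y = 2.54 - 2.5 × (1.66) = 2.54 - 4.15 = -1.61%, i.e. -1.61% to 2 d.p.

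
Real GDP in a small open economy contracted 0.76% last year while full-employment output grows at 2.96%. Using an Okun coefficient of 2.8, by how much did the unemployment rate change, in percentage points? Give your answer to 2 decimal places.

1.33 percentage points

Growth-rate Okun's law: g_Y = g_Y* - β × Δu, so Δu = (g_Y* - g_Y)/β.
Δu = (2.96 + 0.76)/2.8 = 3.72/2.8 = 1.33 percentage points.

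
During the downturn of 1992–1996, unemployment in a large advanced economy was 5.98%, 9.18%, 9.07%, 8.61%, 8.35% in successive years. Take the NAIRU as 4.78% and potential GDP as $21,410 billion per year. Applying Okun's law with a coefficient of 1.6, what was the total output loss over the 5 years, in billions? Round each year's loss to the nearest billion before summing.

$5,923 billion

Year 1992: gap = -1.6 × (5.98 - 4.78) = -1.92%, loss ≈ 21410 × 1.92/100 ≈ 411.
Year 1993: gap = -1.6 × (9.18 - 4.78) = -7.04%, loss ≈ 21410 × 7.04/100 ≈ 1507.
Year 1994: gap = -1.6 × (9.07 - 4.78) = -6.864%, loss ≈ 21410 × 6.864/100 ≈ 1470.
Year 1995: gap = -1.6 × (8.61 - 4.78) = -6.128%, loss ≈ 21410 × 6.128/100 ≈ 1312.
Year 1996: gap = -1.6 × (8.35 - 4.78) = -5.712%, loss ≈ 21410 × 5.712/100 ≈ 1223.
Total lost output = 411 + 1507 + 1470 + 1312 + 1223 = 5923 billion.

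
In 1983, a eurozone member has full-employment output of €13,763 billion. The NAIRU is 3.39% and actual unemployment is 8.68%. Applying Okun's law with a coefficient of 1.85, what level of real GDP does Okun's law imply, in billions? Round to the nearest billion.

Unemployment gap = 8.68 - 3.39 = 5.29 points, so the output gap is -1.85 × 5.29 = -9.7865%.
Actual GDP = 13763 × (1 - 9.7865/100) = 13763 × 0.902135 ≈ 12416 billion.

€12,416 billion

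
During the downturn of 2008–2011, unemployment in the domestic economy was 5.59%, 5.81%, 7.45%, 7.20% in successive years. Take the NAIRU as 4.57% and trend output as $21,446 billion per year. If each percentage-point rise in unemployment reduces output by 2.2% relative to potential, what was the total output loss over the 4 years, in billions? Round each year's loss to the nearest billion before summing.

Year 2008: gap = -2.2 × (5.59 - 4.57) = -2.244%, loss ≈ 21446 × 2.244/100 ≈ 481.
Year 2009: gap = -2.2 × (5.81 - 4.57) = -2.728%, loss ≈ 21446 × 2.728/100 ≈ 585.
Year 2010: gap = -2.2 × (7.45 - 4.57) = -6.336%, loss ≈ 21446 × 6.336/100 ≈ 1359.
Year 2011: gap = -2.2 × (7.2 - 4.57) = -5.786%, loss ≈ 21446 × 5.786/100 ≈ 1241.
Total lost output = 481 + 585 + 1359 + 1241 = 3666 billion.

$3,666 billion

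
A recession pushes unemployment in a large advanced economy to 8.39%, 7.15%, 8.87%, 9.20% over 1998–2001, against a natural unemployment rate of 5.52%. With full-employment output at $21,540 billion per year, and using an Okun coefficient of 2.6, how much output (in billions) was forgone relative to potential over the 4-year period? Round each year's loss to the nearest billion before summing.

Year 1998: gap = -2.6 × (8.39 - 5.52) = -7.462%, loss ≈ 21540 × 7.462/100 ≈ 1607.
Year 1999: gap = -2.6 × (7.15 - 5.52) = -4.238%, loss ≈ 21540 × 4.238/100 ≈ 913.
Year 2000: gap = -2.6 × (8.87 - 5.52) = -8.71%, loss ≈ 21540 × 8.71/100 ≈ 1876.
Year 2001: gap = -2.6 × (9.2 - 5.52) = -9.568%, loss ≈ 21540 × 9.568/100 ≈ 2061.
Total lost output = 1607 + 913 + 1876 + 2061 = 6457 billion.

$6,457 billion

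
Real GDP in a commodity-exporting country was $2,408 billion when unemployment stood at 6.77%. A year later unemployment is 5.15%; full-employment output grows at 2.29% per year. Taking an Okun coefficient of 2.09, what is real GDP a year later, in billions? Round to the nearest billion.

Δu = 5.15 - 6.77 = -1.62 points.
Okun's law (growth form): g_Y = g_Y* - β × Δu = 2.29 - 2.09 × (-1.62) = 2.29 + 3.3858 = 5.6758%.
Real GDP in the next year = 2408 × (1 + 5.6758/100) = 2408 × 1.056758 ≈ 2545 billion.

$2,545 billion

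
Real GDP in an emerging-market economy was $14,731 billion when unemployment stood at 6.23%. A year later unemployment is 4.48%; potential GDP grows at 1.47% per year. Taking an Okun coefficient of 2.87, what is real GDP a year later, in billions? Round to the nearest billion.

Δu = 4.48 - 6.23 = -1.75 points.
Okun's law (growth form): g_Y = g_Y* - β × Δu = 1.47 - 2.87 × (-1.75) = 1.47 + 5.0225 = 6.4925%.
Real GDP in the next year = 14731 × (1 + 6.4925/100) = 14731 × 1.064925 ≈ 15687 billion.

$15,687 billion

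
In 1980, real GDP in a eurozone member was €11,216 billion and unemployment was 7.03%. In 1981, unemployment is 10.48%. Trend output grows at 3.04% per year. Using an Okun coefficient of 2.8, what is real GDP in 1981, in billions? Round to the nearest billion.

€10,474 billion

Δu = 10.48 - 7.03 = 3.45 points.
Okun's law (growth form): g_Y = g_Y* - β × Δu = 3.04 - 2.8 × (3.45) = 3.04 - 9.66 = -6.62%.
Real GDP in the next year = 11216 × (1 - 6.62/100) = 11216 × 0.9338 ≈ 10474 billion.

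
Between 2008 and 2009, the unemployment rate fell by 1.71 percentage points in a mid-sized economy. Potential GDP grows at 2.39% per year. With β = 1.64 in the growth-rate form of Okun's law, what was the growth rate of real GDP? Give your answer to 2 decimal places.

5.19%

Growth-rate Okun's law: g_Y = g_Y* - β × Δu.
g_Y = 2.39 - 1.64 × (-1.71) = 2.39 + 2.8044 = 5.1944%, i.e. 5.19% to 2 d.p.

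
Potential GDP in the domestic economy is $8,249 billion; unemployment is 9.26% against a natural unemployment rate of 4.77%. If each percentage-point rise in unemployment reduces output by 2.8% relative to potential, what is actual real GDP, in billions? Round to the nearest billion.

Unemployment gap = 9.26 - 4.77 = 4.49 points, so the output gap is -2.8 × 4.49 = -12.572%.
Actual GDP = 8249 × (1 - 12.572/100) = 8249 × 0.87428 ≈ 7212 billion.

$7,212 billion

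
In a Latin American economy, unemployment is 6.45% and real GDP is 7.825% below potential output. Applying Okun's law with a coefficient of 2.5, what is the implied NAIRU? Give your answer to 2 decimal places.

From Okun's law, u - u* = -(output gap)/β = -(-7.825)/2.5 = 3.13 points.
So u* = 6.45 - 3.13 = 3.32%.

3.32%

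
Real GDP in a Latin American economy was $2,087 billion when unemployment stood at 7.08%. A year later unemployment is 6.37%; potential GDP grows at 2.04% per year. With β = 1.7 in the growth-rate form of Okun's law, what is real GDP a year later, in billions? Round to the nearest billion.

Δu = 6.37 - 7.08 = -0.71 points.
Okun's law (growth form): g_Y = g_Y* - β × Δu = 2.04 - 1.7 × (-0.71) = 2.04 + 1.207 = 3.247%.
Real GDP in the next year = 2087 × (1 + 3.247/100) = 2087 × 1.03247 ≈ 2155 billion.

$2,155 billion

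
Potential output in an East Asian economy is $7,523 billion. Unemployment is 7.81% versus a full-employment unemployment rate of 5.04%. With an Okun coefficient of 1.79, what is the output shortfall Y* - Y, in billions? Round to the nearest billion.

Output gap = -1.79 × (7.81 - 5.04) = -1.79 × 2.77 = -4.9583%.
Actual GDP ≈ 7523 × 0.950417 ≈ 7150 billion, so the shortfall is 7523 - 7150 = 373 billion.

$373 billion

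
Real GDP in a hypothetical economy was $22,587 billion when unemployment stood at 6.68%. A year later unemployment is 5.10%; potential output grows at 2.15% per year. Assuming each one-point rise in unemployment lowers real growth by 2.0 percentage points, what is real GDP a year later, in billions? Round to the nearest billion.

Δu = 5.1 - 6.68 = -1.58 points.
Okun's law (growth form): g_Y = g_Y* - β × Δu = 2.15 - 2.0 × (-1.58) = 2.15 + 3.16 = 5.31%.
Real GDP in the next year = 22587 × (1 + 5.31/100) = 22587 × 1.0531 ≈ 23786 billion.

$23,786 billion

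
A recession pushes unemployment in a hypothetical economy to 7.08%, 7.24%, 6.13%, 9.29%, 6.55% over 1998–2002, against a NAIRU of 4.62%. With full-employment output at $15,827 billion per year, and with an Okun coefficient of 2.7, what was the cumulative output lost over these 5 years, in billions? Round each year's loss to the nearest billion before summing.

$5,637 billion

Year 1998: gap = -2.7 × (7.08 - 4.62) = -6.642%, loss ≈ 15827 × 6.642/100 ≈ 1051.
Year 1999: gap = -2.7 × (7.24 - 4.62) = -7.074%, loss ≈ 15827 × 7.074/100 ≈ 1120.
Year 2000: gap = -2.7 × (6.13 - 4.62) = -4.077%, loss ≈ 15827 × 4.077/100 ≈ 645.
Year 2001: gap = -2.7 × (9.29 - 4.62) = -12.609%, loss ≈ 15827 × 12.609/100 ≈ 1996.
Year 2002: gap = -2.7 × (6.55 - 4.62) = -5.211%, loss ≈ 15827 × 5.211/100 ≈ 825.
Total lost output = 1051 + 1120 + 645 + 1996 + 825 = 5637 billion.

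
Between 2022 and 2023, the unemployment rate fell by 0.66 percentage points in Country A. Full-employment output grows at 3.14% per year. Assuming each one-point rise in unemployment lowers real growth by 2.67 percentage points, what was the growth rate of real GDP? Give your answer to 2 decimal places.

Growth-rate Okun's law: g_Y = g_Y* - β × Δu.
g_Y = 3.14 - 2.67 × (-0.66) = 3.14 + 1.7622 = 4.9022%, i.e. 4.90% to 2 d.p.

4.90%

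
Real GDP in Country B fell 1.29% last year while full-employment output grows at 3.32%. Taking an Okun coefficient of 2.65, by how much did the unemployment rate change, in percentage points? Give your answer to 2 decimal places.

Growth-rate Okun's law: g_Y = g_Y* - β × Δu, so Δu = (g_Y* - g_Y)/β.
Δu = (3.32 + 1.29)/2.65 = 4.61/2.65 = 1.74 percentage points.

1.74 percentage points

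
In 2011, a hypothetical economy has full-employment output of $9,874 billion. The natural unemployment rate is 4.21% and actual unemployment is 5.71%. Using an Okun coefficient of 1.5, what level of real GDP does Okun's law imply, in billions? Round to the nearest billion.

$9,652 billion

Unemployment gap = 5.71 - 4.21 = 1.5 points, so the output gap is -1.5 × 1.5 = -2.25%.
Actual GDP = 9874 × (1 - 2.25/100) = 9874 × 0.9775 ≈ 9652 billion.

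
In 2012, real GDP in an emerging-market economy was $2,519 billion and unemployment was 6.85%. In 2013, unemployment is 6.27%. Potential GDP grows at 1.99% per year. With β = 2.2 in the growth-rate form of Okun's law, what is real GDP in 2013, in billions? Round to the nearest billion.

Δu = 6.27 - 6.85 = -0.58 points.
Okun's law (growth form): g_Y = g_Y* - β × Δu = 1.99 - 2.2 × (-0.58) = 1.99 + 1.276 = 3.266%.
Real GDP in the next year = 2519 × (1 + 3.266/100) = 2519 × 1.03266 ≈ 2601 billion.

$2,601 billion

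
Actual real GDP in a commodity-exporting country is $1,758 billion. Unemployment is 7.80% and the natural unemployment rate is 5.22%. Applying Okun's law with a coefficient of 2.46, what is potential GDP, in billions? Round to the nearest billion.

Unemployment gap = 7.8 - 5.22 = 2.58 points, so output gap = -2.46 × 2.58 = -6.3468%.
Since Y = Y* × (1 + gap/100), Y* = 1758/0.936532 ≈ 1877 billion.

$1,877 billion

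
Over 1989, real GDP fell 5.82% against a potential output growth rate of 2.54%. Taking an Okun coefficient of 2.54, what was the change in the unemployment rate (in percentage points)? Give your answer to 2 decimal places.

Growth-rate Okun's law: g_Y = g_Y* - β × Δu, so Δu = (g_Y* - g_Y)/β.
Δu = (2.54 + 5.82)/2.54 = 8.36/2.54 = 3.29 percentage points.

3.29 percentage points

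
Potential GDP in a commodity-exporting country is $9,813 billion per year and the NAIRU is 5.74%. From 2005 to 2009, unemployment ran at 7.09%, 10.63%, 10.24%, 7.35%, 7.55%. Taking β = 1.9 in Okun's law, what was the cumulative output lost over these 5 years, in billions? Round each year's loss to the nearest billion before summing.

$2,640 billion

Year 2005: gap = -1.9 × (7.09 - 5.74) = -2.565%, loss ≈ 9813 × 2.565/100 ≈ 252.
Year 2006: gap = -1.9 × (10.63 - 5.74) = -9.291%, loss ≈ 9813 × 9.291/100 ≈ 912.
Year 2007: gap = -1.9 × (10.24 - 5.74) = -8.55%, loss ≈ 9813 × 8.55/100 ≈ 839.
Year 2008: gap = -1.9 × (7.35 - 5.74) = -3.059%, loss ≈ 9813 × 3.059/100 ≈ 300.
Year 2009: gap = -1.9 × (7.55 - 5.74) = -3.439%, loss ≈ 9813 × 3.439/100 ≈ 337.
Total lost output = 252 + 912 + 839 + 300 + 337 = 2640 billion.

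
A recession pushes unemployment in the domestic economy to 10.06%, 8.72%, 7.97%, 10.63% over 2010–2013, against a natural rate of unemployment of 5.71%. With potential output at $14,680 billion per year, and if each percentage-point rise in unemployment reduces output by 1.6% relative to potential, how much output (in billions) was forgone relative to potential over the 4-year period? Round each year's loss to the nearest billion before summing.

$3,416 billion

Year 2010: gap = -1.6 × (10.06 - 5.71) = -6.96%, loss ≈ 14680 × 6.96/100 ≈ 1022.
Year 2011: gap = -1.6 × (8.72 - 5.71) = -4.816%, loss ≈ 14680 × 4.816/100 ≈ 707.
Year 2012: gap = -1.6 × (7.97 - 5.71) = -3.616%, loss ≈ 14680 × 3.616/100 ≈ 531.
Year 2013: gap = -1.6 × (10.63 - 5.71) = -7.872%, loss ≈ 14680 × 7.872/100 ≈ 1156.
Total lost output = 1022 + 707 + 531 + 1156 = 3416 billion.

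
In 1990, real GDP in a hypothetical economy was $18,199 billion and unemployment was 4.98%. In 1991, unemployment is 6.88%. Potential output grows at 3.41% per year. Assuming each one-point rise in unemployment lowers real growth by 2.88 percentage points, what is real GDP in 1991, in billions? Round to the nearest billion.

$17,824 billion

Δu = 6.88 - 4.98 = 1.9 points.
Okun's law (growth form): g_Y = g_Y* - β × Δu = 3.41 - 2.88 × (1.90) = 3.41 - 5.472 = -2.062%.
Real GDP in the next year = 18199 × (1 - 2.062/100) = 18199 × 0.97938 ≈ 17824 billion.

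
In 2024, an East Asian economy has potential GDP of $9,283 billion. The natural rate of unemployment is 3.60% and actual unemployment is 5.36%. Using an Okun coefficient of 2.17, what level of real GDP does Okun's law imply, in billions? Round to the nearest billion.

$8,928 billion

Unemployment gap = 5.36 - 3.6 = 1.76 points, so the output gap is -2.17 × 1.76 = -3.8192%.
Actual GDP = 9283 × (1 - 3.8192/100) = 9283 × 0.961808 ≈ 8928 billion.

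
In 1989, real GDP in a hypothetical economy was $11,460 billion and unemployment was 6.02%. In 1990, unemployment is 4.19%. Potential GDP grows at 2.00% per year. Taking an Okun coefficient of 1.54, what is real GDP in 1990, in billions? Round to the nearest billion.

$12,012 billion

Δu = 4.19 - 6.02 = -1.83 points.
Okun's law (growth form): g_Y = g_Y* - β × Δu = 2.00 - 1.54 × (-1.83) = 2 + 2.8182 = 4.8182%.
Real GDP in the next year = 11460 × (1 + 4.8182/100) = 11460 × 1.048182 ≈ 12012 billion.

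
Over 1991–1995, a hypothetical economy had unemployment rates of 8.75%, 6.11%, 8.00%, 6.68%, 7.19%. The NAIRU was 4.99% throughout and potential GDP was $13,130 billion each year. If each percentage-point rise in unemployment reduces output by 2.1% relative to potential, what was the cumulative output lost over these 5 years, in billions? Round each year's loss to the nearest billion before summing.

Year 1991: gap = -2.1 × (8.75 - 4.99) = -7.896%, loss ≈ 13130 × 7.896/100 ≈ 1037.
Year 1992: gap = -2.1 × (6.11 - 4.99) = -2.352%, loss ≈ 13130 × 2.352/100 ≈ 309.
Year 1993: gap = -2.1 × (8 - 4.99) = -6.321%, loss ≈ 13130 × 6.321/100 ≈ 830.
Year 1994: gap = -2.1 × (6.68 - 4.99) = -3.549%, loss ≈ 13130 × 3.549/100 ≈ 466.
Year 1995: gap = -2.1 × (7.19 - 4.99) = -4.62%, loss ≈ 13130 × 4.62/100 ≈ 607.
Total lost output = 1037 + 309 + 830 + 466 + 607 = 3249 billion.

$3,249 billion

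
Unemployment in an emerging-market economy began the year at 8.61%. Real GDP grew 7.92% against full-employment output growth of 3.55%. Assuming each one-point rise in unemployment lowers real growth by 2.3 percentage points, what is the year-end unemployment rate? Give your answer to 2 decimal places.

6.71%

Growth-rate Okun's law: g_Y = g_Y* - β × Δu, so Δu = (g_Y* - g_Y)/β.
Δu = (3.55 - 7.92)/2.3 = -4.37/2.3 = -1.90 percentage points.
Year-end unemployment = 8.61 - 1.9 = 6.71%.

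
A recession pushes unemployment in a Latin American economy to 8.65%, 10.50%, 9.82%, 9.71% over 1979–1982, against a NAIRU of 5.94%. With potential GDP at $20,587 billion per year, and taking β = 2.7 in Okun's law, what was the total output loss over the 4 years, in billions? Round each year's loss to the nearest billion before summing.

$8,294 billion

Year 1979: gap = -2.7 × (8.65 - 5.94) = -7.317%, loss ≈ 20587 × 7.317/100 ≈ 1506.
Year 1980: gap = -2.7 × (10.5 - 5.94) = -12.312%, loss ≈ 20587 × 12.312/100 ≈ 2535.
Year 1981: gap = -2.7 × (9.82 - 5.94) = -10.476%, loss ≈ 20587 × 10.476/100 ≈ 2157.
Year 1982: gap = -2.7 × (9.71 - 5.94) = -10.179%, loss ≈ 20587 × 10.179/100 ≈ 2096.
Total lost output = 1506 + 2535 + 2157 + 2096 = 8294 billion.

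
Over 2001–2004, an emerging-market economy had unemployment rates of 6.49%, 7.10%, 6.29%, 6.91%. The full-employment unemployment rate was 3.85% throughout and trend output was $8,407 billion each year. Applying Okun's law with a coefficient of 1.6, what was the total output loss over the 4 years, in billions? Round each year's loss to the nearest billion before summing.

Year 2001: gap = -1.6 × (6.49 - 3.85) = -4.224%, loss ≈ 8407 × 4.224/100 ≈ 355.
Year 2002: gap = -1.6 × (7.1 - 3.85) = -5.2%, loss ≈ 8407 × 5.2/100 ≈ 437.
Year 2003: gap = -1.6 × (6.29 - 3.85) = -3.904%, loss ≈ 8407 × 3.904/100 ≈ 328.
Year 2004: gap = -1.6 × (6.91 - 3.85) = -4.896%, loss ≈ 8407 × 4.896/100 ≈ 412.
Total lost output = 355 + 437 + 328 + 412 = 1532 billion.

$1,532 billion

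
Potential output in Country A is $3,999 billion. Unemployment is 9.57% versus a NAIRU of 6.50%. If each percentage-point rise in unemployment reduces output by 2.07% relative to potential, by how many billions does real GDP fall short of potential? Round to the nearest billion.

$254 billion

Output gap = -2.07 × (9.57 - 6.5) = -2.07 × 3.07 = -6.3549%.
Actual GDP ≈ 3999 × 0.936451 ≈ 3745 billion, so the shortfall is 3999 - 3745 = 254 billion.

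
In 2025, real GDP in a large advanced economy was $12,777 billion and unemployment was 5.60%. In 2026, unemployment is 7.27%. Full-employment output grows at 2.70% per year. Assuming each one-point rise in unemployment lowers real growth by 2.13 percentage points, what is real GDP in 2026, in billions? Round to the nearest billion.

$12,667 billion

Δu = 7.27 - 5.6 = 1.67 points.
Okun's law (growth form): g_Y = g_Y* - β × Δu = 2.70 - 2.13 × (1.67) = 2.7 - 3.5571 = -0.8571%.
Real GDP in the next year = 12777 × (1 - 0.8571/100) = 12777 × 0.991429 ≈ 12667 billion.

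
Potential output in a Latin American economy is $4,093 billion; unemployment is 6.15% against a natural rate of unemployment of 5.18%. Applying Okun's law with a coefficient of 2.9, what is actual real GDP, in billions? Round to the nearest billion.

$3,978 billion

Unemployment gap = 6.15 - 5.18 = 0.97 points, so the output gap is -2.9 × 0.97 = -2.813%.
Actual GDP = 4093 × (1 - 2.813/100) = 4093 × 0.97187 ≈ 3978 billion.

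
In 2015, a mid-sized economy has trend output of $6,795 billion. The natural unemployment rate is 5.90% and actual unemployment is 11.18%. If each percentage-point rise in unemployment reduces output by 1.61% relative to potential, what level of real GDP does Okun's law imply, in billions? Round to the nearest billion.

$6,217 billion

Unemployment gap = 11.18 - 5.9 = 5.28 points, so the output gap is -1.61 × 5.28 = -8.5008%.
Actual GDP = 6795 × (1 - 8.5008/100) = 6795 × 0.914992 ≈ 6217 billion.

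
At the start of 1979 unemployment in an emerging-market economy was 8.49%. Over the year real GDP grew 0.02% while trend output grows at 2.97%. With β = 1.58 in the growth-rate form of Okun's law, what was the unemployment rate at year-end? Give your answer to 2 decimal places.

Growth-rate Okun's law: g_Y = g_Y* - β × Δu, so Δu = (g_Y* - g_Y)/β.
Δu = (2.97 - 0.02)/1.58 = 2.95/1.58 = 1.87 percentage points.
Year-end unemployment = 8.49 + 1.87 = 10.36%.

10.36%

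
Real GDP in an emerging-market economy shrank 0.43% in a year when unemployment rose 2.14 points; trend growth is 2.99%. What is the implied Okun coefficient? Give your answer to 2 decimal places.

β ≈ 1.60

Growth form: g_Y = g_Y* - β × Δu, so β = (g_Y* - g_Y)/Δu.
β = (2.99 + 0.43)/2.14 = 3.42/2.14 = 1.60.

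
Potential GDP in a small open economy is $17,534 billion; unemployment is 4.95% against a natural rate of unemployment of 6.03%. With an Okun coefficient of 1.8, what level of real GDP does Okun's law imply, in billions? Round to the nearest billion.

Unemployment gap = 4.95 - 6.03 = -1.08 points, so the output gap is -1.8 × (-1.08) = 1.944%.
Actual GDP = 17534 × (1 + 1.944/100) = 17534 × 1.01944 ≈ 17875 billion.

$17,875 billion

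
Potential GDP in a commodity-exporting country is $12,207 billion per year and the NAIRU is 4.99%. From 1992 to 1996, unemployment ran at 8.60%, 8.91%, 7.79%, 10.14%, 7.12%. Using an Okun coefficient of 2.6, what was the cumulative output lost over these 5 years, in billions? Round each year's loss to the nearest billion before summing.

$5,590 billion

Year 1992: gap = -2.6 × (8.6 - 4.99) = -9.386%, loss ≈ 12207 × 9.386/100 ≈ 1146.
Year 1993: gap = -2.6 × (8.91 - 4.99) = -10.192%, loss ≈ 12207 × 10.192/100 ≈ 1244.
Year 1994: gap = -2.6 × (7.79 - 4.99) = -7.28%, loss ≈ 12207 × 7.28/100 ≈ 889.
Year 1995: gap = -2.6 × (10.14 - 4.99) = -13.39%, loss ≈ 12207 × 13.39/100 ≈ 1635.
Year 1996: gap = -2.6 × (7.12 - 4.99) = -5.538%, loss ≈ 12207 × 5.538/100 ≈ 676.
Total lost output = 1146 + 1244 + 889 + 1635 + 676 = 5590 billion.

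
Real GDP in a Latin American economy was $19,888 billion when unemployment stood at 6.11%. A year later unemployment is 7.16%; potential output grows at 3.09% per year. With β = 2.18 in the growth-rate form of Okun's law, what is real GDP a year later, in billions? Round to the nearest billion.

Δu = 7.16 - 6.11 = 1.05 points.
Okun's law (growth form): g_Y = g_Y* - β × Δu = 3.09 - 2.18 × (1.05) = 3.09 - 2.289 = 0.801%.
Real GDP in the next year = 19888 × (1 + 0.801/100) = 19888 × 1.00801 ≈ 20047 billion.

$20,047 billion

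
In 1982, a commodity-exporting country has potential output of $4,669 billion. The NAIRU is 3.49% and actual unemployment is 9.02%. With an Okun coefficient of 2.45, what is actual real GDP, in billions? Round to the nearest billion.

$4,036 billion

Unemployment gap = 9.02 - 3.49 = 5.53 points, so the output gap is -2.45 × 5.53 = -13.5485%.
Actual GDP = 4669 × (1 - 13.5485/100) = 4669 × 0.864515 ≈ 4036 billion.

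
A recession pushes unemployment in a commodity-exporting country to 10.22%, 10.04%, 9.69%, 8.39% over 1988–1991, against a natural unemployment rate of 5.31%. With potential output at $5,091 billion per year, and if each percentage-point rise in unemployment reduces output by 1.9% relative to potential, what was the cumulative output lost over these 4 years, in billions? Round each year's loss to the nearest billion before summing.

Year 1988: gap = -1.9 × (10.22 - 5.31) = -9.329%, loss ≈ 5091 × 9.329/100 ≈ 475.
Year 1989: gap = -1.9 × (10.04 - 5.31) = -8.987%, loss ≈ 5091 × 8.987/100 ≈ 458.
Year 1990: gap = -1.9 × (9.69 - 5.31) = -8.322%, loss ≈ 5091 × 8.322/100 ≈ 424.
Year 1991: gap = -1.9 × (8.39 - 5.31) = -5.852%, loss ≈ 5091 × 5.852/100 ≈ 298.
Total lost output = 475 + 458 + 424 + 298 = 1655 billion.

$1,655 billion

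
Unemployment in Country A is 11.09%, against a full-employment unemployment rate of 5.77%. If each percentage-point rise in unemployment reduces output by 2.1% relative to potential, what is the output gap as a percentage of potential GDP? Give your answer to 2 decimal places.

The unemployment gap is 11.09 - 5.77 = 5.32 percentage points.
Okun's law gives an output gap of -2.1 × 5.32 = -11.172%, i.e. 11.17% below potential.

-11.17%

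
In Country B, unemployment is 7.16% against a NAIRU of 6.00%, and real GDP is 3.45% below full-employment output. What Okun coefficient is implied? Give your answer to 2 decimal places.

β ≈ 2.97

Okun's law: output gap = -β × (u - u*).
-3.45 = -β × (7.16 - 6) = -β × 1.16, so β = 3.45/1.16 = 2.97.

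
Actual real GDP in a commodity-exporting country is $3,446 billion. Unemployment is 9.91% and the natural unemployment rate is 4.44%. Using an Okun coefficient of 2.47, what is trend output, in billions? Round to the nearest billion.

Unemployment gap = 9.91 - 4.44 = 5.47 points, so output gap = -2.47 × 5.47 = -13.5109%.
Since Y = Y* × (1 + gap/100), Y* = 3446/0.864891 ≈ 3984 billion.

$3,984 billion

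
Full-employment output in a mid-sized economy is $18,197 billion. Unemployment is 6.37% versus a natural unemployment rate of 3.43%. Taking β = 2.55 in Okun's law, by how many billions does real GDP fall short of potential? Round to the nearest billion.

Output gap = -2.55 × (6.37 - 3.43) = -2.55 × 2.94 = -7.497%.
Actual GDP ≈ 18197 × 0.92503 ≈ 16833 billion, so the shortfall is 18197 - 16833 = 1364 billion.

$1,364 billion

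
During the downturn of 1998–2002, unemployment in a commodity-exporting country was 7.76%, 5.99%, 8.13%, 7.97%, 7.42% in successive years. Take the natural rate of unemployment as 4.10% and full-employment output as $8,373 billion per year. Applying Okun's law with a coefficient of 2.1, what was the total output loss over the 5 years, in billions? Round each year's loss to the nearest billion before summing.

Year 1998: gap = -2.1 × (7.76 - 4.1) = -7.686%, loss ≈ 8373 × 7.686/100 ≈ 644.
Year 1999: gap = -2.1 × (5.99 - 4.1) = -3.969%, loss ≈ 8373 × 3.969/100 ≈ 332.
Year 2000: gap = -2.1 × (8.13 - 4.1) = -8.463%, loss ≈ 8373 × 8.463/100 ≈ 709.
Year 2001: gap = -2.1 × (7.97 - 4.1) = -8.127%, loss ≈ 8373 × 8.127/100 ≈ 680.
Year 2002: gap = -2.1 × (7.42 - 4.1) = -6.972%, loss ≈ 8373 × 6.972/100 ≈ 584.
Total lost output = 644 + 332 + 709 + 680 + 584 = 2949 billion.

$2,949 billion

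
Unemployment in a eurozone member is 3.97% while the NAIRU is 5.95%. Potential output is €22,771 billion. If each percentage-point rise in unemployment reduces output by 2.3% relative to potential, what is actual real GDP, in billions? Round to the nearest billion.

€23,808 billion

Unemployment gap = 3.97 - 5.95 = -1.98 points, so the output gap is -2.3 × (-1.98) = 4.554%.
Actual GDP = 22771 × (1 + 4.554/100) = 22771 × 1.04554 ≈ 23808 billion.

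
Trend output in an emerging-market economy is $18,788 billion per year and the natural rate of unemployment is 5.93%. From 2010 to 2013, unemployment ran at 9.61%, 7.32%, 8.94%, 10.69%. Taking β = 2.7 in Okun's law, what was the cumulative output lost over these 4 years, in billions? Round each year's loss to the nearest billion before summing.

$6,514 billion

Year 2010: gap = -2.7 × (9.61 - 5.93) = -9.936%, loss ≈ 18788 × 9.936/100 ≈ 1867.
Year 2011: gap = -2.7 × (7.32 - 5.93) = -3.753%, loss ≈ 18788 × 3.753/100 ≈ 705.
Year 2012: gap = -2.7 × (8.94 - 5.93) = -8.127%, loss ≈ 18788 × 8.127/100 ≈ 1527.
Year 2013: gap = -2.7 × (10.69 - 5.93) = -12.852%, loss ≈ 18788 × 12.852/100 ≈ 2415.
Total lost output = 1867 + 705 + 1527 + 2415 = 6514 billion.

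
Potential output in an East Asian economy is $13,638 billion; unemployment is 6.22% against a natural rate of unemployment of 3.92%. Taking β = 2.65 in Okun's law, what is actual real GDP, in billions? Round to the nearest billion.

$12,807 billion

Unemployment gap = 6.22 - 3.92 = 2.3 points, so the output gap is -2.65 × 2.3 = -6.095%.
Actual GDP = 13638 × (1 - 6.095/100) = 13638 × 0.93905 ≈ 12807 billion.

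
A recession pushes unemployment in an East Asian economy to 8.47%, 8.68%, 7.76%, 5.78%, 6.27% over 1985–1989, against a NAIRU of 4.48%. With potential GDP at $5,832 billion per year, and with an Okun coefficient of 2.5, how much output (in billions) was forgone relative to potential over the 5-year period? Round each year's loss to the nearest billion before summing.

Year 1985: gap = -2.5 × (8.47 - 4.48) = -9.975%, loss ≈ 5832 × 9.975/100 ≈ 582.
Year 1986: gap = -2.5 × (8.68 - 4.48) = -10.5%, loss ≈ 5832 × 10.5/100 ≈ 612.
Year 1987: gap = -2.5 × (7.76 - 4.48) = -8.2%, loss ≈ 5832 × 8.2/100 ≈ 478.
Year 1988: gap = -2.5 × (5.78 - 4.48) = -3.25%, loss ≈ 5832 × 3.25/100 ≈ 190.
Year 1989: gap = -2.5 × (6.27 - 4.48) = -4.475%, loss ≈ 5832 × 4.475/100 ≈ 261.
Total lost output = 582 + 612 + 478 + 190 + 261 = 2123 billion.

$2,123 billion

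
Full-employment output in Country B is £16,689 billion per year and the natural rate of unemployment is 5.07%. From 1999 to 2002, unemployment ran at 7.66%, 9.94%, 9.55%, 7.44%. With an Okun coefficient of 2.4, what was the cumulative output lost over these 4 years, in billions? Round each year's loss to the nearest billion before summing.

£5,731 billion

Year 1999: gap = -2.4 × (7.66 - 5.07) = -6.216%, loss ≈ 16689 × 6.216/100 ≈ 1037.
Year 2000: gap = -2.4 × (9.94 - 5.07) = -11.688%, loss ≈ 16689 × 11.688/100 ≈ 1951.
Year 2001: gap = -2.4 × (9.55 - 5.07) = -10.752%, loss ≈ 16689 × 10.752/100 ≈ 1794.
Year 2002: gap = -2.4 × (7.44 - 5.07) = -5.688%, loss ≈ 16689 × 5.688/100 ≈ 949.
Total lost output = 1037 + 1951 + 1794 + 949 = 5731 billion.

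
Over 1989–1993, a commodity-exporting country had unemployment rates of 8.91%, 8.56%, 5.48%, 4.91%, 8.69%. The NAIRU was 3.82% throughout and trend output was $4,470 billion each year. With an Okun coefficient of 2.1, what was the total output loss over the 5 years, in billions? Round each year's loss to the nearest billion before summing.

$1,638 billion

Year 1989: gap = -2.1 × (8.91 - 3.82) = -10.689%, loss ≈ 4470 × 10.689/100 ≈ 478.
Year 1990: gap = -2.1 × (8.56 - 3.82) = -9.954%, loss ≈ 4470 × 9.954/100 ≈ 445.
Year 1991: gap = -2.1 × (5.48 - 3.82) = -3.486%, loss ≈ 4470 × 3.486/100 ≈ 156.
Year 1992: gap = -2.1 × (4.91 - 3.82) = -2.289%, loss ≈ 4470 × 2.289/100 ≈ 102.
Year 1993: gap = -2.1 × (8.69 - 3.82) = -10.227%, loss ≈ 4470 × 10.227/100 ≈ 457.
Total lost output = 478 + 445 + 156 + 102 + 457 = 1638 billion.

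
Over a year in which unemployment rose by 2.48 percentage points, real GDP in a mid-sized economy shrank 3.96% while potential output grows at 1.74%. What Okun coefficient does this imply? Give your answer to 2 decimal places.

Growth form: g_Y = g_Y* - β × Δu, so β = (g_Y* - g_Y)/Δu.
β = (1.74 + 3.96)/2.48 = 5.7/2.48 = 2.30.

β ≈ 2.30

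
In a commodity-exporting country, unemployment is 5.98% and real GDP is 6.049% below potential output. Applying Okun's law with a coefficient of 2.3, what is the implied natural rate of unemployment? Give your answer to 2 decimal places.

3.35%

From Okun's law, u - u* = -(output gap)/β = -(-6.049)/2.3 = 2.63 points.
So u* = 5.98 - 2.63 = 3.35%.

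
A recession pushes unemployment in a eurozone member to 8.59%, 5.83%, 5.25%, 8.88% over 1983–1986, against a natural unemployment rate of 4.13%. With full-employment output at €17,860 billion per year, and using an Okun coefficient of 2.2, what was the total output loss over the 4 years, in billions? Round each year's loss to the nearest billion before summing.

€4,726 billion

Year 1983: gap = -2.2 × (8.59 - 4.13) = -9.812%, loss ≈ 17860 × 9.812/100 ≈ 1752.
Year 1984: gap = -2.2 × (5.83 - 4.13) = -3.74%, loss ≈ 17860 × 3.74/100 ≈ 668.
Year 1985: gap = -2.2 × (5.25 - 4.13) = -2.464%, loss ≈ 17860 × 2.464/100 ≈ 440.
Year 1986: gap = -2.2 × (8.88 - 4.13) = -10.45%, loss ≈ 17860 × 10.45/100 ≈ 1866.
Total lost output = 1752 + 668 + 440 + 1866 = 4726 billion.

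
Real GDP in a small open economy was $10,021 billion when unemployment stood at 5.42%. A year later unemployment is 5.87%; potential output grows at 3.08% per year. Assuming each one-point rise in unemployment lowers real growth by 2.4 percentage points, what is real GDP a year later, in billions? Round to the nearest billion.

Δu = 5.87 - 5.42 = 0.45 points.
Okun's law (growth form): g_Y = g_Y* - β × Δu = 3.08 - 2.4 × (0.45) = 3.08 - 1.08 = 2%.
Real GDP in the next year = 10021 × (1 + 2/100) = 10021 × 1.02 ≈ 10221 billion.

$10,221 billion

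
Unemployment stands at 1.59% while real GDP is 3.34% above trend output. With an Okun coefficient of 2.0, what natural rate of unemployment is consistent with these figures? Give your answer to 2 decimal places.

From Okun's law, u - u* = -(output gap)/β = -(3.34)/2.0 = -1.67 points.
So u* = 1.59 + 1.67 = 3.26%.

3.26%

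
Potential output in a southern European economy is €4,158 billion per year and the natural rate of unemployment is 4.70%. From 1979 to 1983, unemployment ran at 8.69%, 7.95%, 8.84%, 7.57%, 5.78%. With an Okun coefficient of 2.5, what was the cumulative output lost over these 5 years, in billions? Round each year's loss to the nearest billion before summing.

Year 1979: gap = -2.5 × (8.69 - 4.7) = -9.975%, loss ≈ 4158 × 9.975/100 ≈ 415.
Year 1980: gap = -2.5 × (7.95 - 4.7) = -8.125%, loss ≈ 4158 × 8.125/100 ≈ 338.
Year 1981: gap = -2.5 × (8.84 - 4.7) = -10.35%, loss ≈ 4158 × 10.35/100 ≈ 430.
Year 1982: gap = -2.5 × (7.57 - 4.7) = -7.175%, loss ≈ 4158 × 7.175/100 ≈ 298.
Year 1983: gap = -2.5 × (5.78 - 4.7) = -2.7%, loss ≈ 4158 × 2.7/100 ≈ 112.
Total lost output = 415 + 338 + 430 + 298 + 112 = 1593 billion.

€1,593 billion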